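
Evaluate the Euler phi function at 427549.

408240

Factor: 427549 = 43 · 61 · 163.
φ(427549) = (43−1) · (61−1) · (163−1) = 42 · 60 · 162 = 408240.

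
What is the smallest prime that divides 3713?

3713 is odd.
Digit sum 14, not divisible by 3.
Ends in 3: not divisible by 5.
7: 3713 = 7·530 + 3
11: 3713 = 11·337 + 6
13: 3713 = 13·285 + 8
17: 3713 = 17·218 + 7
19: 3713 = 19·195 + 8
23: 3713 = 23·161 + 10
29: 3713 = 29·128 + 1
31: 3713 = 31·119 + 24
37: 3713 = 37·100 + 13
41: 3713 = 41·90 + 23
43: 3713 = 43·86 + 15
47: 3713 = 47·79

47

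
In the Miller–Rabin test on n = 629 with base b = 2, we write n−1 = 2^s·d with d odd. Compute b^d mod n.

15

629 − 1 = 628 = 2^2 · 157, so d = 157.
2^1 ≡ 2 (mod 629)
2^2 ≡ 2^2 = 4 ≡ 4 (mod 629)
2^4 ≡ 4^2 = 16 ≡ 16 (mod 629)
2^8 ≡ 16^2 = 256 ≡ 256 (mod 629)
2^16 ≡ 256^2 = 65536 ≡ 120 (mod 629)
2^32 ≡ 120^2 = 14400 ≡ 562 (mod 629)
2^64 ≡ 562^2 = 315844 ≡ 86 (mod 629)
2^128 ≡ 86^2 = 7396 ≡ 477 (mod 629)
157 = 128 + 16 + 8 + 4 + 1 in binary powers of 2.
So 2^157 ≡ 477 · 120 · 256 · 16 · 2 ≡ 15 (mod 629).
Squaring chain: 15 → 225; never reaches −1, so base 2 is a Miller–Rabin witness that 629 is composite.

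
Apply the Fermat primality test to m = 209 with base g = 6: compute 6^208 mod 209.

158

6^1 ≡ 6 (mod 209)
6^2 ≡ 6^2 = 36 ≡ 36 (mod 209)
6^4 ≡ 36^2 = 1296 ≡ 42 (mod 209)
6^8 ≡ 42^2 = 1764 ≡ 92 (mod 209)
6^16 ≡ 92^2 = 8464 ≡ 104 (mod 209)
6^32 ≡ 104^2 = 10816 ≡ 157 (mod 209)
6^64 ≡ 157^2 = 24649 ≡ 196 (mod 209)
6^128 ≡ 196^2 = 38416 ≡ 169 (mod 209)
208 = 128 + 64 + 16 in binary powers of 2.
So 6^208 ≡ 169 · 196 · 104 ≡ 158 (mod 209).
Since 158 ≠ 1, base 6 is a Fermat witness: 209 is composite.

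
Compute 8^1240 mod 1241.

8^1 ≡ 8 (mod 1241)
8^2 ≡ 8^2 = 64 ≡ 64 (mod 1241)
8^4 ≡ 64^2 = 4096 ≡ 373 (mod 1241)
8^8 ≡ 373^2 = 139129 ≡ 137 (mod 1241)
8^16 ≡ 137^2 = 18769 ≡ 154 (mod 1241)
8^32 ≡ 154^2 = 23716 ≡ 137 (mod 1241)
8^64 ≡ 137^2 = 18769 ≡ 154 (mod 1241)
8^128 ≡ 154^2 = 23716 ≡ 137 (mod 1241)
8^256 ≡ 137^2 = 18769 ≡ 154 (mod 1241)
8^512 ≡ 154^2 = 23716 ≡ 137 (mod 1241)
8^1024 ≡ 137^2 = 18769 ≡ 154 (mod 1241)
1240 = 1024 + 128 + 64 + 16 + 8 in binary powers of 2.
So 8^1240 ≡ 154 · 137 · 154 · 154 · 137 ≡ 154 (mod 1241).
Since 154 ≠ 1, base 8 is a Fermat witness: 1241 is composite.

154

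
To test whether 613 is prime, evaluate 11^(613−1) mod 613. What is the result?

1

11^1 ≡ 11 (mod 613)
11^2 ≡ 11^2 = 121 ≡ 121 (mod 613)
11^4 ≡ 121^2 = 14641 ≡ 542 (mod 613)
11^8 ≡ 542^2 = 293764 ≡ 137 (mod 613)
11^16 ≡ 137^2 = 18769 ≡ 379 (mod 613)
11^32 ≡ 379^2 = 143641 ≡ 199 (mod 613)
11^64 ≡ 199^2 = 39601 ≡ 369 (mod 613)
11^128 ≡ 369^2 = 136161 ≡ 75 (mod 613)
11^256 ≡ 75^2 = 5625 ≡ 108 (mod 613)
11^512 ≡ 108^2 = 11664 ≡ 17 (mod 613)
612 = 512 + 64 + 32 + 4 in binary powers of 2.
So 11^612 ≡ 17 · 369 · 199 · 542 ≡ 1 (mod 613).
Since the result is 1, base 11 gives no evidence that 613 is composite.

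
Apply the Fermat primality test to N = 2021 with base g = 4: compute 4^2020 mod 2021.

4^1 ≡ 4 (mod 2021)
4^2 ≡ 4^2 = 16 ≡ 16 (mod 2021)
4^4 ≡ 16^2 = 256 ≡ 256 (mod 2021)
4^8 ≡ 256^2 = 65536 ≡ 864 (mod 2021)
4^16 ≡ 864^2 = 746496 ≡ 747 (mod 2021)
4^32 ≡ 747^2 = 558009 ≡ 213 (mod 2021)
4^64 ≡ 213^2 = 45369 ≡ 907 (mod 2021)
4^128 ≡ 907^2 = 822649 ≡ 102 (mod 2021)
4^256 ≡ 102^2 = 10404 ≡ 299 (mod 2021)
4^512 ≡ 299^2 = 89401 ≡ 477 (mod 2021)
4^1024 ≡ 477^2 = 227529 ≡ 1177 (mod 2021)
2020 = 1024 + 512 + 256 + 128 + 64 + 32 + 4 in binary powers of 2.
So 4^2020 ≡ 1177 · 477 · 299 · 102 · 907 · 213 · 256 ≡ 385 (mod 2021).
Since 385 ≠ 1, base 4 is a Fermat witness: 2021 is composite.

385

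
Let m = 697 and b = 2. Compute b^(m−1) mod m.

18

2^1 ≡ 2 (mod 697)
2^2 ≡ 2^2 = 4 ≡ 4 (mod 697)
2^4 ≡ 4^2 = 16 ≡ 16 (mod 697)
2^8 ≡ 16^2 = 256 ≡ 256 (mod 697)
2^16 ≡ 256^2 = 65536 ≡ 18 (mod 697)
2^32 ≡ 18^2 = 324 ≡ 324 (mod 697)
2^64 ≡ 324^2 = 104976 ≡ 426 (mod 697)
2^128 ≡ 426^2 = 181476 ≡ 256 (mod 697)
2^256 ≡ 256^2 = 65536 ≡ 18 (mod 697)
2^512 ≡ 18^2 = 324 ≡ 324 (mod 697)
696 = 512 + 128 + 32 + 16 + 8 in binary powers of 2.
So 2^696 ≡ 324 · 256 · 324 · 18 · 256 ≡ 18 (mod 697).
Since 18 ≠ 1, base 2 is a Fermat witness: 697 is composite.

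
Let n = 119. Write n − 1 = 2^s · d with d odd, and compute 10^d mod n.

54

119 − 1 = 118 = 2^1 · 59, so d = 59.
10^1 ≡ 10 (mod 119)
10^2 ≡ 10^2 = 100 ≡ 100 (mod 119)
10^4 ≡ 100^2 = 10000 ≡ 4 (mod 119)
10^8 ≡ 4^2 = 16 ≡ 16 (mod 119)
10^16 ≡ 16^2 = 256 ≡ 18 (mod 119)
10^32 ≡ 18^2 = 324 ≡ 86 (mod 119)
59 = 32 + 16 + 8 + 2 + 1 in binary powers of 2.
So 10^59 ≡ 86 · 18 · 16 · 100 · 10 ≡ 54 (mod 119).
Squaring chain: 54; never reaches −1, so base 10 is a Miller–Rabin witness that 119 is composite.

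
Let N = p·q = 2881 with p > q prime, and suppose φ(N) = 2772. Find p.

67

φ(n) = (p−1)(q−1) = n − (p+q) + 1, so p + q = 2881 − 2772 + 1 = 110.
p and q are the roots of t² − 110t + 2881 = 0.
Discriminant: 110² − 4·2881 = 12100 − 11524 = 576; √576 = 24.
q = (110 − 24)/2 = 43, p = (110 + 24)/2 = 67.
Check: 43 · 67 = 2881.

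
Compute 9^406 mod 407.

9^1 ≡ 9 (mod 407)
9^2 ≡ 9^2 = 81 ≡ 81 (mod 407)
9^4 ≡ 81^2 = 6561 ≡ 49 (mod 407)
9^8 ≡ 49^2 = 2401 ≡ 366 (mod 407)
9^16 ≡ 366^2 = 133956 ≡ 53 (mod 407)
9^32 ≡ 53^2 = 2809 ≡ 367 (mod 407)
9^64 ≡ 367^2 = 134689 ≡ 379 (mod 407)
9^128 ≡ 379^2 = 143641 ≡ 377 (mod 407)
9^256 ≡ 377^2 = 142129 ≡ 86 (mod 407)
406 = 256 + 128 + 16 + 4 + 2 in binary powers of 2.
So 9^406 ≡ 86 · 377 · 53 · 49 · 81 ≡ 9 (mod 407).
Since 9 ≠ 1, base 9 is a Fermat witness: 407 is composite.

9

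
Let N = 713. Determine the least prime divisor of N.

23

713 is odd.
Digit sum 11, not divisible by 3.
Ends in 3: not divisible by 5.
7: 713 = 7·101 + 6
11: 713 = 11·64 + 9
13: 713 = 13·54 + 11
17: 713 = 17·41 + 16
19: 713 = 19·37 + 10
23: 713 = 23·31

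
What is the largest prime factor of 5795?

5795 = 5 · 1159
1159 = 19 · 61
61 is prime.
So 5795 = 5 · 19 · 61; the largest prime factor is 61.

61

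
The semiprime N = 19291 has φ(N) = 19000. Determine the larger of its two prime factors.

φ(n) = (p−1)(q−1) = n − (p+q) + 1, so p + q = 19291 − 19000 + 1 = 292.
p and q are the roots of t² − 292t + 19291 = 0.
Discriminant: 292² − 4·19291 = 85264 − 77164 = 8100; √8100 = 90.
q = (292 − 90)/2 = 101, p = (292 + 90)/2 = 191.
Check: 101 · 191 = 19291.

191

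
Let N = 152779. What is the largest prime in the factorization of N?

43

152779 = 11 · 13889
13889 = 17 · 817
817 = 19 · 43
43 is prime.
So 152779 = 11 · 17 · 19 · 43; the largest prime factor is 43.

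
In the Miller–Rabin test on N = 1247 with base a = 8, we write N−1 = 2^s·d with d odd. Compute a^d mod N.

1247 − 1 = 1246 = 2^1 · 623, so d = 623.
8^1 ≡ 8 (mod 1247)
8^2 ≡ 8^2 = 64 ≡ 64 (mod 1247)
8^4 ≡ 64^2 = 4096 ≡ 355 (mod 1247)
8^8 ≡ 355^2 = 126025 ≡ 78 (mod 1247)
8^16 ≡ 78^2 = 6084 ≡ 1096 (mod 1247)
8^32 ≡ 1096^2 = 1201216 ≡ 355 (mod 1247)
8^64 ≡ 355^2 = 126025 ≡ 78 (mod 1247)
8^128 ≡ 78^2 = 6084 ≡ 1096 (mod 1247)
8^256 ≡ 1096^2 = 1201216 ≡ 355 (mod 1247)
8^512 ≡ 355^2 = 126025 ≡ 78 (mod 1247)
623 = 512 + 64 + 32 + 8 + 4 + 2 + 1 in binary powers of 2.
So 8^623 ≡ 78 · 78 · 355 · 78 · 355 · 64 · 8 ≡ 945 (mod 1247).
Squaring chain: 945; never reaches −1, so base 8 is a Miller–Rabin witness that 1247 is composite.

945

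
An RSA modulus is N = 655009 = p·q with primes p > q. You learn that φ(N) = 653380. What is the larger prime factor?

911

φ(n) = (p−1)(q−1) = n − (p+q) + 1, so p + q = 655009 − 653380 + 1 = 1630.
p and q are the roots of t² − 1630t + 655009 = 0.
Discriminant: 1630² − 4·655009 = 2656900 − 2620036 = 36864; √36864 = 192.
q = (1630 − 192)/2 = 719, p = (1630 + 192)/2 = 911.
Check: 719 · 911 = 655009.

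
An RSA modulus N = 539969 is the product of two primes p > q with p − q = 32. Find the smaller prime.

719

Since p = q + 32, we have 539969 = q(q + 32), so q² + 32q − 539969 = 0.
Discriminant: 32² + 4·539969 = 1024 + 2159876 = 2160900; √2160900 = 1470.
q = (−32 + 1470)/2 = 719, and p = q + 32 = 751.
Check: 719 · 751 = 539969.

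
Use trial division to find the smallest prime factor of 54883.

54883 is odd.
Digit sum 28, not divisible by 3.
Ends in 3: not divisible by 5.
7: 54883 = 7·7840 + 3
11: 54883 = 11·4989 + 4
13: 54883 = 13·4221 + 10
17: 54883 = 17·3228 + 7
19: 54883 = 19·2888 + 11
23: 54883 = 23·2386 + 5
29: 54883 = 29·1892 + 15
31: 54883 = 31·1770 + 13
37: 54883 = 37·1483 + 12
41: 54883 = 41·1338 + 25
43: 54883 = 43·1276 + 15
47: 54883 = 47·1167 + 34
53: 54883 = 53·1035 + 28
59: 54883 = 59·930 + 13
61: 54883 = 61·899 + 44
67: 54883 = 67·819 + 10
71: 54883 = 71·773

71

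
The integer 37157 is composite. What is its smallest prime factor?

37157 is odd.
Digit sum 23, not divisible by 3.
Ends in 7: not divisible by 5.
7: 37157 = 7·5308 + 1
11: 37157 = 11·3377 + 10
13: 37157 = 13·2858 + 3
17: 37157 = 17·2185 + 12
19: 37157 = 19·1955 + 12
23: 37157 = 23·1615 + 12
29: 37157 = 29·1281 + 8
31: 37157 = 31·1198 + 19
37: 37157 = 37·1004 + 9
41: 37157 = 41·906 + 11
43: 37157 = 43·864 + 5
47: 37157 = 47·790 + 27
53: 37157 = 53·701 + 4
59: 37157 = 59·629 + 46
61: 37157 = 61·609 + 8
67: 37157 = 67·554 + 39
71: 37157 = 71·523 + 24
73: 37157 = 73·509

73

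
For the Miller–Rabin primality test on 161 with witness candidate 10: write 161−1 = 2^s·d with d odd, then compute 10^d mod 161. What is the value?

19

161 − 1 = 160 = 2^5 · 5, so d = 5.
10^1 ≡ 10 (mod 161)
10^2 ≡ 10^2 = 100 ≡ 100 (mod 161)
10^4 ≡ 100^2 = 10000 ≡ 18 (mod 161)
5 = 4 + 1 in binary powers of 2.
So 10^5 ≡ 18 · 10 ≡ 19 (mod 161).
Squaring chain: 19 → 39 → 72 → 32 → 58; never reaches −1, so base 10 is a Miller–Rabin witness that 161 is composite.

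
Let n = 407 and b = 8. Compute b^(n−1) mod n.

344

8^1 ≡ 8 (mod 407)
8^2 ≡ 8^2 = 64 ≡ 64 (mod 407)
8^4 ≡ 64^2 = 4096 ≡ 26 (mod 407)
8^8 ≡ 26^2 = 676 ≡ 269 (mod 407)
8^16 ≡ 269^2 = 72361 ≡ 322 (mod 407)
8^32 ≡ 322^2 = 103684 ≡ 306 (mod 407)
8^64 ≡ 306^2 = 93636 ≡ 26 (mod 407)
8^128 ≡ 26^2 = 676 ≡ 269 (mod 407)
8^256 ≡ 269^2 = 72361 ≡ 322 (mod 407)
406 = 256 + 128 + 16 + 4 + 2 in binary powers of 2.
So 8^406 ≡ 322 · 269 · 322 · 26 · 64 ≡ 344 (mod 407).
Since 344 ≠ 1, base 8 is a Fermat witness: 407 is composite.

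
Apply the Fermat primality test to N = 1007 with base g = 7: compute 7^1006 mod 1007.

577

7^1 ≡ 7 (mod 1007)
7^2 ≡ 7^2 = 49 ≡ 49 (mod 1007)
7^4 ≡ 49^2 = 2401 ≡ 387 (mod 1007)
7^8 ≡ 387^2 = 149769 ≡ 733 (mod 1007)
7^16 ≡ 733^2 = 537289 ≡ 558 (mod 1007)
7^32 ≡ 558^2 = 311364 ≡ 201 (mod 1007)
7^64 ≡ 201^2 = 40401 ≡ 121 (mod 1007)
7^128 ≡ 121^2 = 14641 ≡ 543 (mod 1007)
7^256 ≡ 543^2 = 294849 ≡ 805 (mod 1007)
7^512 ≡ 805^2 = 648025 ≡ 524 (mod 1007)
1006 = 512 + 256 + 128 + 64 + 32 + 8 + 4 + 2 in binary powers of 2.
So 7^1006 ≡ 524 · 805 · 543 · 121 · 201 · 733 · 387 · 49 ≡ 577 (mod 1007).
Since 577 ≠ 1, base 7 is a Fermat witness: 1007 is composite.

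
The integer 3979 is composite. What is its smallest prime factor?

3979 is odd.
Digit sum 28, not divisible by 3.
Ends in 9: not divisible by 5.
7: 3979 = 7·568 + 3
11: 3979 = 11·361 + 8
13: 3979 = 13·306 + 1
17: 3979 = 17·234 + 1
19: 3979 = 19·209 + 8
23: 3979 = 23·173

23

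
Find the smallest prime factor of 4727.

4727 is odd.
Digit sum 20, not divisible by 3.
Ends in 7: not divisible by 5.
7: 4727 = 7·675 + 2
11: 4727 = 11·429 + 8
13: 4727 = 13·363 + 8
17: 4727 = 17·278 + 1
19: 4727 = 19·248 + 15
23: 4727 = 23·205 + 12
29: 4727 = 29·163

29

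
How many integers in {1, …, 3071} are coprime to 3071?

2952

Factor: 3071 = 37 · 83.
φ(3071) = (37−1) · (83−1) = 36 · 82 = 2952.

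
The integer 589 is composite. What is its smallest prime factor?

589 is odd.
Digit sum 22, not divisible by 3.
Ends in 9: not divisible by 5.
7: 589 = 7·84 + 1
11: 589 = 11·53 + 6
13: 589 = 13·45 + 4
17: 589 = 17·34 + 11
19: 589 = 19·31

19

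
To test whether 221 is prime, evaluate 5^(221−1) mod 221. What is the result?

5^1 ≡ 5 (mod 221)
5^2 ≡ 5^2 = 25 ≡ 25 (mod 221)
5^4 ≡ 25^2 = 625 ≡ 183 (mod 221)
5^8 ≡ 183^2 = 33489 ≡ 118 (mod 221)
5^16 ≡ 118^2 = 13924 ≡ 1 (mod 221)
5^32 ≡ 1^2 = 1 ≡ 1 (mod 221)
5^64 ≡ 1^2 = 1 ≡ 1 (mod 221)
5^128 ≡ 1^2 = 1 ≡ 1 (mod 221)
220 = 128 + 64 + 16 + 8 + 4 in binary powers of 2.
So 5^220 ≡ 1 · 1 · 1 · 118 · 183 ≡ 157 (mod 221).
Since 157 ≠ 1, base 5 is a Fermat witness: 221 is composite.

157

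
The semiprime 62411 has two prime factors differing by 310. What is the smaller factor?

139

Since p = q + 310, we have 62411 = q(q + 310), so q² + 310q − 62411 = 0.
Discriminant: 310² + 4·62411 = 96100 + 249644 = 345744; √345744 = 588.
q = (−310 + 588)/2 = 139, and p = q + 310 = 449.
Check: 139 · 449 = 62411.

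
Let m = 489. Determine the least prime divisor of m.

3

489 is odd.
Digit sum 21, divisible by 3.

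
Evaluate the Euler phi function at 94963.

Factor: 94963 = 11 · 89 · 97.
φ(94963) = (11−1) · (89−1) · (97−1) = 10 · 88 · 96 = 84480.

84480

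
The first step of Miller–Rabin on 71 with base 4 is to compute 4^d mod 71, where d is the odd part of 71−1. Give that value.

1

71 − 1 = 70 = 2^1 · 35, so d = 35.
4^1 ≡ 4 (mod 71)
4^2 ≡ 4^2 = 16 ≡ 16 (mod 71)
4^4 ≡ 16^2 = 256 ≡ 43 (mod 71)
4^8 ≡ 43^2 = 1849 ≡ 3 (mod 71)
4^16 ≡ 3^2 = 9 ≡ 9 (mod 71)
4^32 ≡ 9^2 = 81 ≡ 10 (mod 71)
35 = 32 + 2 + 1 in binary powers of 2.
So 4^35 ≡ 10 · 16 · 4 ≡ 1 (mod 71).
Since 4^d ≡ 1 (mod 71), base 4 does not prove 71 composite.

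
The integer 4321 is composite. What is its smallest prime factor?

4321 is odd.
Digit sum 10, not divisible by 3.
Ends in 1: not divisible by 5.
7: 4321 = 7·617 + 2
11: 4321 = 11·392 + 9
13: 4321 = 13·332 + 5
17: 4321 = 17·254 + 3
19: 4321 = 19·227 + 8
23: 4321 = 23·187 + 20
29: 4321 = 29·149

29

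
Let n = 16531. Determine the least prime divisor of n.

16531 is odd.
Digit sum 16, not divisible by 3.
Ends in 1: not divisible by 5.
7: 16531 = 7·2361 + 4
11: 16531 = 11·1502 + 9
13: 16531 = 13·1271 + 8
17: 16531 = 17·972 + 7
19: 16531 = 19·870 + 1
23: 16531 = 23·718 + 17
29: 16531 = 29·570 + 1
31: 16531 = 31·533 + 8
37: 16531 = 37·446 + 29
41: 16531 = 41·403 + 8
43: 16531 = 43·384 + 19
47: 16531 = 47·351 + 34
53: 16531 = 53·311 + 48
59: 16531 = 59·280 + 11
61: 16531 = 61·271

61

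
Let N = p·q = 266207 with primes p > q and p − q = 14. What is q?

509

Since p = q + 14, we have 266207 = q(q + 14), so q² + 14q − 266207 = 0.
Discriminant: 14² + 4·266207 = 196 + 1064828 = 1065024; √1065024 = 1032.
q = (−14 + 1032)/2 = 509, and p = q + 14 = 523.
Check: 509 · 523 = 266207.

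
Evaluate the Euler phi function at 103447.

Factor: 103447 = 31 · 47 · 71.
φ(103447) = (31−1) · (47−1) · (71−1) = 30 · 46 · 70 = 96600.

96600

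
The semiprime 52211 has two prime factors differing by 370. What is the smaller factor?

Since p = q + 370, we have 52211 = q(q + 370), so q² + 370q − 52211 = 0.
Discriminant: 370² + 4·52211 = 136900 + 208844 = 345744; √345744 = 588.
q = (−370 + 588)/2 = 109, and p = q + 370 = 479.
Check: 109 · 479 = 52211.

109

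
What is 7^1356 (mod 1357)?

163

7^1 ≡ 7 (mod 1357)
7^2 ≡ 7^2 = 49 ≡ 49 (mod 1357)
7^4 ≡ 49^2 = 2401 ≡ 1044 (mod 1357)
7^8 ≡ 1044^2 = 1089936 ≡ 265 (mod 1357)
7^16 ≡ 265^2 = 70225 ≡ 1018 (mod 1357)
7^32 ≡ 1018^2 = 1036324 ≡ 933 (mod 1357)
7^64 ≡ 933^2 = 870489 ≡ 652 (mod 1357)
7^128 ≡ 652^2 = 425104 ≡ 363 (mod 1357)
7^256 ≡ 363^2 = 131769 ≡ 140 (mod 1357)
7^512 ≡ 140^2 = 19600 ≡ 602 (mod 1357)
7^1024 ≡ 602^2 = 362404 ≡ 85 (mod 1357)
1356 = 1024 + 256 + 64 + 8 + 4 in binary powers of 2.
So 7^1356 ≡ 85 · 140 · 652 · 265 · 1044 ≡ 163 (mod 1357).
Since 163 ≠ 1, base 7 is a Fermat witness: 1357 is composite.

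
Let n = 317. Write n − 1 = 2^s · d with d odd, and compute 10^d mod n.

317 − 1 = 316 = 2^2 · 79, so d = 79.
10^1 ≡ 10 (mod 317)
10^2 ≡ 10^2 = 100 ≡ 100 (mod 317)
10^4 ≡ 100^2 = 10000 ≡ 173 (mod 317)
10^8 ≡ 173^2 = 29929 ≡ 131 (mod 317)
10^16 ≡ 131^2 = 17161 ≡ 43 (mod 317)
10^32 ≡ 43^2 = 1849 ≡ 264 (mod 317)
10^64 ≡ 264^2 = 69696 ≡ 273 (mod 317)
79 = 64 + 8 + 4 + 2 + 1 in binary powers of 2.
So 10^79 ≡ 273 · 131 · 173 · 100 · 10 ≡ 1 (mod 317).
Since 10^d ≡ 1 (mod 317), base 10 does not prove 317 composite.

1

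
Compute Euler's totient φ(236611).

221760

Factor: 236611 = 29 · 41 · 199.
φ(236611) = (29−1) · (41−1) · (199−1) = 28 · 40 · 198 = 221760.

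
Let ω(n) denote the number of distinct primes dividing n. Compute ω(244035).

5

244035 = 3^2 · 27115
27115 = 5 · 5423
5423 = 11 · 493
493 = 17 · 29
244035 = 3^2 · 5 · 11 · 17 · 29, which has 5 distinct prime factors.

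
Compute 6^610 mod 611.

6^1 ≡ 6 (mod 611)
6^2 ≡ 6^2 = 36 ≡ 36 (mod 611)
6^4 ≡ 36^2 = 1296 ≡ 74 (mod 611)
6^8 ≡ 74^2 = 5476 ≡ 588 (mod 611)
6^16 ≡ 588^2 = 345744 ≡ 529 (mod 611)
6^32 ≡ 529^2 = 279841 ≡ 3 (mod 611)
6^64 ≡ 3^2 = 9 ≡ 9 (mod 611)
6^128 ≡ 9^2 = 81 ≡ 81 (mod 611)
6^256 ≡ 81^2 = 6561 ≡ 451 (mod 611)
6^512 ≡ 451^2 = 203401 ≡ 549 (mod 611)
610 = 512 + 64 + 32 + 2 in binary powers of 2.
So 6^610 ≡ 549 · 9 · 3 · 36 ≡ 225 (mod 611).
Since 225 ≠ 1, base 6 is a Fermat witness: 611 is composite.

225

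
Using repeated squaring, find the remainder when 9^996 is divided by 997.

1

9^1 ≡ 9 (mod 997)
9^2 ≡ 9^2 = 81 ≡ 81 (mod 997)
9^4 ≡ 81^2 = 6561 ≡ 579 (mod 997)
9^8 ≡ 579^2 = 335241 ≡ 249 (mod 997)
9^16 ≡ 249^2 = 62001 ≡ 187 (mod 997)
9^32 ≡ 187^2 = 34969 ≡ 74 (mod 997)
9^64 ≡ 74^2 = 5476 ≡ 491 (mod 997)
9^128 ≡ 491^2 = 241081 ≡ 804 (mod 997)
9^256 ≡ 804^2 = 646416 ≡ 360 (mod 997)
9^512 ≡ 360^2 = 129600 ≡ 987 (mod 997)
996 = 512 + 256 + 128 + 64 + 32 + 4 in binary powers of 2.
So 9^996 ≡ 987 · 360 · 804 · 491 · 74 · 579 ≡ 1 (mod 997).
Since the result is 1, base 9 gives no evidence that 997 is composite.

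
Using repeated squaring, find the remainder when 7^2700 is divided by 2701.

2554

7^1 ≡ 7 (mod 2701)
7^2 ≡ 7^2 = 49 ≡ 49 (mod 2701)
7^4 ≡ 49^2 = 2401 ≡ 2401 (mod 2701)
7^8 ≡ 2401^2 = 5764801 ≡ 867 (mod 2701)
7^16 ≡ 867^2 = 751689 ≡ 811 (mod 2701)
7^32 ≡ 811^2 = 657721 ≡ 1378 (mod 2701)
7^64 ≡ 1378^2 = 1898884 ≡ 81 (mod 2701)
7^128 ≡ 81^2 = 6561 ≡ 1159 (mod 2701)
7^256 ≡ 1159^2 = 1343281 ≡ 884 (mod 2701)
7^512 ≡ 884^2 = 781456 ≡ 867 (mod 2701)
7^1024 ≡ 867^2 = 751689 ≡ 811 (mod 2701)
7^2048 ≡ 811^2 = 657721 ≡ 1378 (mod 2701)
2700 = 2048 + 512 + 128 + 8 + 4 in binary powers of 2.
So 7^2700 ≡ 1378 · 867 · 1159 · 867 · 2401 ≡ 2554 (mod 2701).
Since 2554 ≠ 1, base 7 is a Fermat witness: 2701 is composite.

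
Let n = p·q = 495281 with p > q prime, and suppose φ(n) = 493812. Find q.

φ(n) = (p−1)(q−1) = n − (p+q) + 1, so p + q = 495281 − 493812 + 1 = 1470.
p and q are the roots of t² − 1470t + 495281 = 0.
Discriminant: 1470² − 4·495281 = 2160900 − 1981124 = 179776; √179776 = 424.
q = (1470 − 424)/2 = 523, p = (1470 + 424)/2 = 947.
Check: 523 · 947 = 495281.

523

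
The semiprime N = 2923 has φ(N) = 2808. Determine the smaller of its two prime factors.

37

φ(n) = (p−1)(q−1) = n − (p+q) + 1, so p + q = 2923 − 2808 + 1 = 116.
p and q are the roots of t² − 116t + 2923 = 0.
Discriminant: 116² − 4·2923 = 13456 − 11692 = 1764; √1764 = 42.
q = (116 − 42)/2 = 37, p = (116 + 42)/2 = 79.
Check: 37 · 79 = 2923.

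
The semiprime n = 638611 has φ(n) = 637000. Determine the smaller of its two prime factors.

701

φ(n) = (p−1)(q−1) = n − (p+q) + 1, so p + q = 638611 − 637000 + 1 = 1612.
p and q are the roots of t² − 1612t + 638611 = 0.
Discriminant: 1612² − 4·638611 = 2598544 − 2554444 = 44100; √44100 = 210.
q = (1612 − 210)/2 = 701, p = (1612 + 210)/2 = 911.
Check: 701 · 911 = 638611.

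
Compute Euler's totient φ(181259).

Factor: 181259 = 13 · 73 · 191.
φ(181259) = (13−1) · (73−1) · (191−1) = 12 · 72 · 190 = 164160.

164160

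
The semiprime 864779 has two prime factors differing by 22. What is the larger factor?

941

Since p = q + 22, we have 864779 = q(q + 22), so q² + 22q − 864779 = 0.
Discriminant: 22² + 4·864779 = 484 + 3459116 = 3459600; √3459600 = 1860.
q = (−22 + 1860)/2 = 919, and p = q + 22 = 941.
Check: 919 · 941 = 864779.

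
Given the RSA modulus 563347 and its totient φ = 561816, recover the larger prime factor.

919

φ(n) = (p−1)(q−1) = n − (p+q) + 1, so p + q = 563347 − 561816 + 1 = 1532.
p and q are the roots of t² − 1532t + 563347 = 0.
Discriminant: 1532² − 4·563347 = 2347024 − 2253388 = 93636; √93636 = 306.
q = (1532 − 306)/2 = 613, p = (1532 + 306)/2 = 919.
Check: 613 · 919 = 563347.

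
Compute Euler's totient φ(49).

42

Factor: 49 = 7^2.
φ(49) = 7^1·(7−1) = 42.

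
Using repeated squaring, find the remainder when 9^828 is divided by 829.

1

9^1 ≡ 9 (mod 829)
9^2 ≡ 9^2 = 81 ≡ 81 (mod 829)
9^4 ≡ 81^2 = 6561 ≡ 758 (mod 829)
9^8 ≡ 758^2 = 574564 ≡ 67 (mod 829)
9^16 ≡ 67^2 = 4489 ≡ 344 (mod 829)
9^32 ≡ 344^2 = 118336 ≡ 618 (mod 829)
9^64 ≡ 618^2 = 381924 ≡ 584 (mod 829)
9^128 ≡ 584^2 = 341056 ≡ 337 (mod 829)
9^256 ≡ 337^2 = 113569 ≡ 825 (mod 829)
9^512 ≡ 825^2 = 680625 ≡ 16 (mod 829)
828 = 512 + 256 + 32 + 16 + 8 + 4 in binary powers of 2.
So 9^828 ≡ 16 · 825 · 618 · 344 · 67 · 758 ≡ 1 (mod 829).
Since the result is 1, base 9 gives no evidence that 829 is composite.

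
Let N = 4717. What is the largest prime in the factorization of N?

4717 = 53 · 89
89 is prime.
So 4717 = 53 · 89; the largest prime factor is 89.

89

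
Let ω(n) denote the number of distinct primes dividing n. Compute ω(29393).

4

29393 = 7 · 4199
4199 = 13 · 323
323 = 17 · 19
29393 = 7 · 13 · 17 · 19, which has 4 distinct prime factors.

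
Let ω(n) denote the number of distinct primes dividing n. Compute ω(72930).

72930 = 2 · 36465
36465 = 3 · 12155
12155 = 5 · 2431
2431 = 11 · 221
221 = 13 · 17
72930 = 2 · 3 · 5 · 11 · 13 · 17, which has 6 distinct prime factors.

6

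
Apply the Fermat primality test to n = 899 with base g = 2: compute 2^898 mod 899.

2^1 ≡ 2 (mod 899)
2^2 ≡ 2^2 = 4 ≡ 4 (mod 899)
2^4 ≡ 4^2 = 16 ≡ 16 (mod 899)
2^8 ≡ 16^2 = 256 ≡ 256 (mod 899)
2^16 ≡ 256^2 = 65536 ≡ 808 (mod 899)
2^32 ≡ 808^2 = 652864 ≡ 190 (mod 899)
2^64 ≡ 190^2 = 36100 ≡ 140 (mod 899)
2^128 ≡ 140^2 = 19600 ≡ 721 (mod 899)
2^256 ≡ 721^2 = 519841 ≡ 219 (mod 899)
2^512 ≡ 219^2 = 47961 ≡ 314 (mod 899)
898 = 512 + 256 + 128 + 2 in binary powers of 2.
So 2^898 ≡ 314 · 219 · 721 · 4 ≡ 845 (mod 899).
Since 845 ≠ 1, base 2 is a Fermat witness: 899 is composite.

845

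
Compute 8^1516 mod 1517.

174

8^1 ≡ 8 (mod 1517)
8^2 ≡ 8^2 = 64 ≡ 64 (mod 1517)
8^4 ≡ 64^2 = 4096 ≡ 1062 (mod 1517)
8^8 ≡ 1062^2 = 1127844 ≡ 713 (mod 1517)
8^16 ≡ 713^2 = 508369 ≡ 174 (mod 1517)
8^32 ≡ 174^2 = 30276 ≡ 1453 (mod 1517)
8^64 ≡ 1453^2 = 2111209 ≡ 1062 (mod 1517)
8^128 ≡ 1062^2 = 1127844 ≡ 713 (mod 1517)
8^256 ≡ 713^2 = 508369 ≡ 174 (mod 1517)
8^512 ≡ 174^2 = 30276 ≡ 1453 (mod 1517)
8^1024 ≡ 1453^2 = 2111209 ≡ 1062 (mod 1517)
1516 = 1024 + 256 + 128 + 64 + 32 + 8 + 4 in binary powers of 2.
So 8^1516 ≡ 1062 · 174 · 713 · 1062 · 1453 · 713 · 1062 ≡ 174 (mod 1517).
Since 174 ≠ 1, base 8 is a Fermat witness: 1517 is composite.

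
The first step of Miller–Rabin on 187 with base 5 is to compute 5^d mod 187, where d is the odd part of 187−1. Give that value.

187 − 1 = 186 = 2^1 · 93, so d = 93.
5^1 ≡ 5 (mod 187)
5^2 ≡ 5^2 = 25 ≡ 25 (mod 187)
5^4 ≡ 25^2 = 625 ≡ 64 (mod 187)
5^8 ≡ 64^2 = 4096 ≡ 169 (mod 187)
5^16 ≡ 169^2 = 28561 ≡ 137 (mod 187)
5^32 ≡ 137^2 = 18769 ≡ 69 (mod 187)
5^64 ≡ 69^2 = 4761 ≡ 86 (mod 187)
93 = 64 + 16 + 8 + 4 + 1 in binary powers of 2.
So 5^93 ≡ 86 · 137 · 169 · 64 · 5 ≡ 37 (mod 187).
Squaring chain: 37; never reaches −1, so base 5 is a Miller–Rabin witness that 187 is composite.

37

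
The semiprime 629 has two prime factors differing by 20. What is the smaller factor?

Since p = q + 20, we have 629 = q(q + 20), so q² + 20q − 629 = 0.
Discriminant: 20² + 4·629 = 400 + 2516 = 2916; √2916 = 54.
q = (−20 + 54)/2 = 17, and p = q + 20 = 37.
Check: 17 · 37 = 629.

17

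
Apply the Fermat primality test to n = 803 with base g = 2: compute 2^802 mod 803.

2^1 ≡ 2 (mod 803)
2^2 ≡ 2^2 = 4 ≡ 4 (mod 803)
2^4 ≡ 4^2 = 16 ≡ 16 (mod 803)
2^8 ≡ 16^2 = 256 ≡ 256 (mod 803)
2^16 ≡ 256^2 = 65536 ≡ 493 (mod 803)
2^32 ≡ 493^2 = 243049 ≡ 543 (mod 803)
2^64 ≡ 543^2 = 294849 ≡ 148 (mod 803)
2^128 ≡ 148^2 = 21904 ≡ 223 (mod 803)
2^256 ≡ 223^2 = 49729 ≡ 746 (mod 803)
2^512 ≡ 746^2 = 556516 ≡ 37 (mod 803)
802 = 512 + 256 + 32 + 2 in binary powers of 2.
So 2^802 ≡ 37 · 746 · 543 · 4 ≡ 367 (mod 803).
Since 367 ≠ 1, base 2 is a Fermat witness: 803 is composite.

367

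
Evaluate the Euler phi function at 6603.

Factor: 6603 = 3 · 31 · 71.
φ(6603) = (3−1) · (31−1) · (71−1) = 2 · 30 · 70 = 4200.

4200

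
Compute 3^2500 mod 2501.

245

3^1 ≡ 3 (mod 2501)
3^2 ≡ 3^2 = 9 ≡ 9 (mod 2501)
3^4 ≡ 9^2 = 81 ≡ 81 (mod 2501)
3^8 ≡ 81^2 = 6561 ≡ 1559 (mod 2501)
3^16 ≡ 1559^2 = 2430481 ≡ 2010 (mod 2501)
3^32 ≡ 2010^2 = 4040100 ≡ 985 (mod 2501)
3^64 ≡ 985^2 = 970225 ≡ 2338 (mod 2501)
3^128 ≡ 2338^2 = 5466244 ≡ 1559 (mod 2501)
3^256 ≡ 1559^2 = 2430481 ≡ 2010 (mod 2501)
3^512 ≡ 2010^2 = 4040100 ≡ 985 (mod 2501)
3^1024 ≡ 985^2 = 970225 ≡ 2338 (mod 2501)
3^2048 ≡ 2338^2 = 5466244 ≡ 1559 (mod 2501)
2500 = 2048 + 256 + 128 + 64 + 4 in binary powers of 2.
So 3^2500 ≡ 1559 · 2010 · 1559 · 2338 · 81 ≡ 245 (mod 2501).
Since 245 ≠ 1, base 3 is a Fermat witness: 2501 is composite.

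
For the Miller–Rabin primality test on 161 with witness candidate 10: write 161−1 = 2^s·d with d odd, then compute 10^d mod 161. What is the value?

161 − 1 = 160 = 2^5 · 5, so d = 5.
10^1 ≡ 10 (mod 161)
10^2 ≡ 10^2 = 100 ≡ 100 (mod 161)
10^4 ≡ 100^2 = 10000 ≡ 18 (mod 161)
5 = 4 + 1 in binary powers of 2.
So 10^5 ≡ 18 · 10 ≡ 19 (mod 161).
Squaring chain: 19 → 39 → 72 → 32 → 58; never reaches −1, so base 10 is a Miller–Rabin witness that 161 is composite.

19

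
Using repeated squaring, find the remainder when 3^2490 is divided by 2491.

1011

3^1 ≡ 3 (mod 2491)
3^2 ≡ 3^2 = 9 ≡ 9 (mod 2491)
3^4 ≡ 9^2 = 81 ≡ 81 (mod 2491)
3^8 ≡ 81^2 = 6561 ≡ 1579 (mod 2491)
3^16 ≡ 1579^2 = 2493241 ≡ 2241 (mod 2491)
3^32 ≡ 2241^2 = 5022081 ≡ 225 (mod 2491)
3^64 ≡ 225^2 = 50625 ≡ 805 (mod 2491)
3^128 ≡ 805^2 = 648025 ≡ 365 (mod 2491)
3^256 ≡ 365^2 = 133225 ≡ 1202 (mod 2491)
3^512 ≡ 1202^2 = 1444804 ≡ 24 (mod 2491)
3^1024 ≡ 24^2 = 576 ≡ 576 (mod 2491)
3^2048 ≡ 576^2 = 331776 ≡ 473 (mod 2491)
2490 = 2048 + 256 + 128 + 32 + 16 + 8 + 2 in binary powers of 2.
So 3^2490 ≡ 473 · 1202 · 365 · 225 · 2241 · 1579 · 9 ≡ 1011 (mod 2491).
Since 1011 ≠ 1, base 3 is a Fermat witness: 2491 is composite.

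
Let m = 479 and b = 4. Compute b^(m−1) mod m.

4^1 ≡ 4 (mod 479)
4^2 ≡ 4^2 = 16 ≡ 16 (mod 479)
4^4 ≡ 16^2 = 256 ≡ 256 (mod 479)
4^8 ≡ 256^2 = 65536 ≡ 392 (mod 479)
4^16 ≡ 392^2 = 153664 ≡ 384 (mod 479)
4^32 ≡ 384^2 = 147456 ≡ 403 (mod 479)
4^64 ≡ 403^2 = 162409 ≡ 28 (mod 479)
4^128 ≡ 28^2 = 784 ≡ 305 (mod 479)
4^256 ≡ 305^2 = 93025 ≡ 99 (mod 479)
478 = 256 + 128 + 64 + 16 + 8 + 4 + 2 in binary powers of 2.
So 4^478 ≡ 99 · 305 · 28 · 384 · 392 · 256 · 16 ≡ 1 (mod 479).
Since the result is 1, base 4 gives no evidence that 479 is composite.

1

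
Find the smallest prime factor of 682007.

682007 is odd.
Digit sum 23, not divisible by 3.
Ends in 7: not divisible by 5.
7: 682007 = 7·97429 + 4
11: 682007 = 11·62000 + 7
13: 682007 = 13·52462 + 1
17: 682007 = 17·40118 + 1
19: 682007 = 19·35895 + 2
23: 682007 = 23·29652 + 11
29: 682007 = 29·23517 + 14
31: 682007 = 31·22000 + 7
37: 682007 = 37·18432 + 23
41: 682007 = 41·16634 + 13
43: 682007 = 43·15860 + 27
47: 682007 = 47·14510 + 37
53: 682007 = 53·12868 + 3
59: 682007 = 59·11559 + 26
61: 682007 = 61·11180 + 27
67: 682007 = 67·10179 + 14
71: 682007 = 71·9605 + 52
73: 682007 = 73·9342 + 41
79: 682007 = 79·8633

79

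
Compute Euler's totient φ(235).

Factor: 235 = 5 · 47.
φ(235) = (5−1) · (47−1) = 4 · 46 = 184.

184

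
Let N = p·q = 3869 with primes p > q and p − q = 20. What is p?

73

Since p = q + 20, we have 3869 = q(q + 20), so q² + 20q − 3869 = 0.
Discriminant: 20² + 4·3869 = 400 + 15476 = 15876; √15876 = 126.
q = (−20 + 126)/2 = 53, and p = q + 20 = 73.
Check: 53 · 73 = 3869.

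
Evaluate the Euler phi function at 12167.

11638

Factor: 12167 = 23^3.
φ(12167) = 23^2·(23−1) = 11638.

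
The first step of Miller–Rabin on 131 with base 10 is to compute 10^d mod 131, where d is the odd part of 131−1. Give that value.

130

131 − 1 = 130 = 2^1 · 65, so d = 65.
10^1 ≡ 10 (mod 131)
10^2 ≡ 10^2 = 100 ≡ 100 (mod 131)
10^4 ≡ 100^2 = 10000 ≡ 44 (mod 131)
10^8 ≡ 44^2 = 1936 ≡ 102 (mod 131)
10^16 ≡ 102^2 = 10404 ≡ 55 (mod 131)
10^32 ≡ 55^2 = 3025 ≡ 12 (mod 131)
10^64 ≡ 12^2 = 144 ≡ 13 (mod 131)
65 = 64 + 1 in binary powers of 2.
So 10^65 ≡ 13 · 10 ≡ 130 (mod 131).
Since 10^d ≡ 130 (mod 131), base 10 does not prove 131 composite.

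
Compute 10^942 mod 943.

10^1 ≡ 10 (mod 943)
10^2 ≡ 10^2 = 100 ≡ 100 (mod 943)
10^4 ≡ 100^2 = 10000 ≡ 570 (mod 943)
10^8 ≡ 570^2 = 324900 ≡ 508 (mod 943)
10^16 ≡ 508^2 = 258064 ≡ 625 (mod 943)
10^32 ≡ 625^2 = 390625 ≡ 223 (mod 943)
10^64 ≡ 223^2 = 49729 ≡ 693 (mod 943)
10^128 ≡ 693^2 = 480249 ≡ 262 (mod 943)
10^256 ≡ 262^2 = 68644 ≡ 748 (mod 943)
10^512 ≡ 748^2 = 559504 ≡ 305 (mod 943)
942 = 512 + 256 + 128 + 32 + 8 + 4 + 2 in binary powers of 2.
So 10^942 ≡ 305 · 748 · 262 · 223 · 508 · 570 · 100 ≡ 469 (mod 943).
Since 469 ≠ 1, base 10 is a Fermat witness: 943 is composite.

469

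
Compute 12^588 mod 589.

12^1 ≡ 12 (mod 589)
12^2 ≡ 12^2 = 144 ≡ 144 (mod 589)
12^4 ≡ 144^2 = 20736 ≡ 121 (mod 589)
12^8 ≡ 121^2 = 14641 ≡ 505 (mod 589)
12^16 ≡ 505^2 = 255025 ≡ 577 (mod 589)
12^32 ≡ 577^2 = 332929 ≡ 144 (mod 589)
12^64 ≡ 144^2 = 20736 ≡ 121 (mod 589)
12^128 ≡ 121^2 = 14641 ≡ 505 (mod 589)
12^256 ≡ 505^2 = 255025 ≡ 577 (mod 589)
12^512 ≡ 577^2 = 332929 ≡ 144 (mod 589)
588 = 512 + 64 + 8 + 4 in binary powers of 2.
So 12^588 ≡ 144 · 121 · 505 · 121 ≡ 39 (mod 589).
Since 39 ≠ 1, base 12 is a Fermat witness: 589 is composite.

39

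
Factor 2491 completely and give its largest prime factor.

53

2491 = 47 · 53
53 is prime.
So 2491 = 47 · 53; the largest prime factor is 53.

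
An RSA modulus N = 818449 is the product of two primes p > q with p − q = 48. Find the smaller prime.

881

Since p = q + 48, we have 818449 = q(q + 48), so q² + 48q − 818449 = 0.
Discriminant: 48² + 4·818449 = 2304 + 3273796 = 3276100; √3276100 = 1810.
q = (−48 + 1810)/2 = 881, and p = q + 48 = 929.
Check: 881 · 929 = 818449.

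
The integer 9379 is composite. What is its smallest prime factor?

9379 is odd.
Digit sum 28, not divisible by 3.
Ends in 9: not divisible by 5.
7: 9379 = 7·1339 + 6
11: 9379 = 11·852 + 7
13: 9379 = 13·721 + 6
17: 9379 = 17·551 + 12
19: 9379 = 19·493 + 12
23: 9379 = 23·407 + 18
29: 9379 = 29·323 + 12
31: 9379 = 31·302 + 17
37: 9379 = 37·253 + 18
41: 9379 = 41·228 + 31
43: 9379 = 43·218 + 5
47: 9379 = 47·199 + 26
53: 9379 = 53·176 + 51
59: 9379 = 59·158 + 57
61: 9379 = 61·153 + 46
67: 9379 = 67·139 + 66
71: 9379 = 71·132 + 7
73: 9379 = 73·128 + 35
79: 9379 = 79·118 + 57
83: 9379 = 83·113

83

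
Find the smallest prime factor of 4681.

4681 is odd.
Digit sum 19, not divisible by 3.
Ends in 1: not divisible by 5.
7: 4681 = 7·668 + 5
11: 4681 = 11·425 + 6
13: 4681 = 13·360 + 1
17: 4681 = 17·275 + 6
19: 4681 = 19·246 + 7
23: 4681 = 23·203 + 12
29: 4681 = 29·161 + 12
31: 4681 = 31·151

31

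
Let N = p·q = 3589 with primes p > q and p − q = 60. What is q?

37

Since p = q + 60, we have 3589 = q(q + 60), so q² + 60q − 3589 = 0.
Discriminant: 60² + 4·3589 = 3600 + 14356 = 17956; √17956 = 134.
q = (−60 + 134)/2 = 37, and p = q + 60 = 97.
Check: 37 · 97 = 3589.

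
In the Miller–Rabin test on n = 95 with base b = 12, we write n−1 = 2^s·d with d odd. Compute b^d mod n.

8

95 − 1 = 94 = 2^1 · 47, so d = 47.
12^1 ≡ 12 (mod 95)
12^2 ≡ 12^2 = 144 ≡ 49 (mod 95)
12^4 ≡ 49^2 = 2401 ≡ 26 (mod 95)
12^8 ≡ 26^2 = 676 ≡ 11 (mod 95)
12^16 ≡ 11^2 = 121 ≡ 26 (mod 95)
12^32 ≡ 26^2 = 676 ≡ 11 (mod 95)
47 = 32 + 8 + 4 + 2 + 1 in binary powers of 2.
So 12^47 ≡ 11 · 11 · 26 · 49 · 12 ≡ 8 (mod 95).
Squaring chain: 8; never reaches −1, so base 12 is a Miller–Rabin witness that 95 is composite.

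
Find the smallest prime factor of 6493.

6493 is odd.
Digit sum 22, not divisible by 3.
Ends in 3: not divisible by 5.
7: 6493 = 7·927 + 4
11: 6493 = 11·590 + 3
13: 6493 = 13·499 + 6
17: 6493 = 17·381 + 16
19: 6493 = 19·341 + 14
23: 6493 = 23·282 + 7
29: 6493 = 29·223 + 26
31: 6493 = 31·209 + 14
37: 6493 = 37·175 + 18
41: 6493 = 41·158 + 15
43: 6493 = 43·151

43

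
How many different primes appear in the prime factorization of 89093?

2

89093 = 41^2 · 53
89093 = 41^2 · 53, which has 2 distinct prime factors.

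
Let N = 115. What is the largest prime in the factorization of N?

23

115 = 5 · 23
23 is prime.
So 115 = 5 · 23; the largest prime factor is 23.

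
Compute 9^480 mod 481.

9^1 ≡ 9 (mod 481)
9^2 ≡ 9^2 = 81 ≡ 81 (mod 481)
9^4 ≡ 81^2 = 6561 ≡ 308 (mod 481)
9^8 ≡ 308^2 = 94864 ≡ 107 (mod 481)
9^16 ≡ 107^2 = 11449 ≡ 386 (mod 481)
9^32 ≡ 386^2 = 148996 ≡ 367 (mod 481)
9^64 ≡ 367^2 = 134689 ≡ 9 (mod 481)
9^128 ≡ 9^2 = 81 ≡ 81 (mod 481)
9^256 ≡ 81^2 = 6561 ≡ 308 (mod 481)
480 = 256 + 128 + 64 + 32 in binary powers of 2.
So 9^480 ≡ 308 · 81 · 9 · 367 ≡ 248 (mod 481).
Since 248 ≠ 1, base 9 is a Fermat witness: 481 is composite.

248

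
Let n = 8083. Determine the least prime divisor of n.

59

8083 is odd.
Digit sum 19, not divisible by 3.
Ends in 3: not divisible by 5.
7: 8083 = 7·1154 + 5
11: 8083 = 11·734 + 9
13: 8083 = 13·621 + 10
17: 8083 = 17·475 + 8
19: 8083 = 19·425 + 8
23: 8083 = 23·351 + 10
29: 8083 = 29·278 + 21
31: 8083 = 31·260 + 23
37: 8083 = 37·218 + 17
41: 8083 = 41·197 + 6
43: 8083 = 43·187 + 42
47: 8083 = 47·171 + 46
53: 8083 = 53·152 + 27
59: 8083 = 59·137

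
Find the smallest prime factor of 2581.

29

2581 is odd.
Digit sum 16, not divisible by 3.
Ends in 1: not divisible by 5.
7: 2581 = 7·368 + 5
11: 2581 = 11·234 + 7
13: 2581 = 13·198 + 7
17: 2581 = 17·151 + 14
19: 2581 = 19·135 + 16
23: 2581 = 23·112 + 5
29: 2581 = 29·89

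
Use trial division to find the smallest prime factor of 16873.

47

16873 is odd.
Digit sum 25, not divisible by 3.
Ends in 3: not divisible by 5.
7: 16873 = 7·2410 + 3
11: 16873 = 11·1533 + 10
13: 16873 = 13·1297 + 12
17: 16873 = 17·992 + 9
19: 16873 = 19·888 + 1
23: 16873 = 23·733 + 14
29: 16873 = 29·581 + 24
31: 16873 = 31·544 + 9
37: 16873 = 37·456 + 1
41: 16873 = 41·411 + 22
43: 16873 = 43·392 + 17
47: 16873 = 47·359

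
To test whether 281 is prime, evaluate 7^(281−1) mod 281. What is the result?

1

7^1 ≡ 7 (mod 281)
7^2 ≡ 7^2 = 49 ≡ 49 (mod 281)
7^4 ≡ 49^2 = 2401 ≡ 153 (mod 281)
7^8 ≡ 153^2 = 23409 ≡ 86 (mod 281)
7^16 ≡ 86^2 = 7396 ≡ 90 (mod 281)
7^32 ≡ 90^2 = 8100 ≡ 232 (mod 281)
7^64 ≡ 232^2 = 53824 ≡ 153 (mod 281)
7^128 ≡ 153^2 = 23409 ≡ 86 (mod 281)
7^256 ≡ 86^2 = 7396 ≡ 90 (mod 281)
280 = 256 + 16 + 8 in binary powers of 2.
So 7^280 ≡ 90 · 90 · 86 ≡ 1 (mod 281).
Since the result is 1, base 7 gives no evidence that 281 is composite.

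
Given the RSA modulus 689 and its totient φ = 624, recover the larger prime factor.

φ(n) = (p−1)(q−1) = n − (p+q) + 1, so p + q = 689 − 624 + 1 = 66.
p and q are the roots of t² − 66t + 689 = 0.
Discriminant: 66² − 4·689 = 4356 − 2756 = 1600; √1600 = 40.
q = (66 − 40)/2 = 13, p = (66 + 40)/2 = 53.
Check: 13 · 53 = 689.

53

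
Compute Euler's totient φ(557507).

535392

Factor: 557507 = 53 · 67 · 157.
φ(557507) = (53−1) · (67−1) · (157−1) = 52 · 66 · 156 = 535392.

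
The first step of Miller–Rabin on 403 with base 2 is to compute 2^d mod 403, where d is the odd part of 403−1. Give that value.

343

403 − 1 = 402 = 2^1 · 201, so d = 201.
2^1 ≡ 2 (mod 403)
2^2 ≡ 2^2 = 4 ≡ 4 (mod 403)
2^4 ≡ 4^2 = 16 ≡ 16 (mod 403)
2^8 ≡ 16^2 = 256 ≡ 256 (mod 403)
2^16 ≡ 256^2 = 65536 ≡ 250 (mod 403)
2^32 ≡ 250^2 = 62500 ≡ 35 (mod 403)
2^64 ≡ 35^2 = 1225 ≡ 16 (mod 403)
2^128 ≡ 16^2 = 256 ≡ 256 (mod 403)
201 = 128 + 64 + 8 + 1 in binary powers of 2.
So 2^201 ≡ 256 · 16 · 256 · 2 ≡ 343 (mod 403).
Squaring chain: 343; never reaches −1, so base 2 is a Miller–Rabin witness that 403 is composite.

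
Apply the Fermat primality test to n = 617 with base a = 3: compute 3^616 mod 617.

3^1 ≡ 3 (mod 617)
3^2 ≡ 3^2 = 9 ≡ 9 (mod 617)
3^4 ≡ 9^2 = 81 ≡ 81 (mod 617)
3^8 ≡ 81^2 = 6561 ≡ 391 (mod 617)
3^16 ≡ 391^2 = 152881 ≡ 482 (mod 617)
3^32 ≡ 482^2 = 232324 ≡ 332 (mod 617)
3^64 ≡ 332^2 = 110224 ≡ 398 (mod 617)
3^128 ≡ 398^2 = 158404 ≡ 452 (mod 617)
3^256 ≡ 452^2 = 204304 ≡ 77 (mod 617)
3^512 ≡ 77^2 = 5929 ≡ 376 (mod 617)
616 = 512 + 64 + 32 + 8 in binary powers of 2.
So 3^616 ≡ 376 · 398 · 332 · 391 ≡ 1 (mod 617).
Since the result is 1, base 3 gives no evidence that 617 is composite.

1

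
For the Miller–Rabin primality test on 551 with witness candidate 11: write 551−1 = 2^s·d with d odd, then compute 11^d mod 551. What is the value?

551 − 1 = 550 = 2^1 · 275, so d = 275.
11^1 ≡ 11 (mod 551)
11^2 ≡ 11^2 = 121 ≡ 121 (mod 551)
11^4 ≡ 121^2 = 14641 ≡ 315 (mod 551)
11^8 ≡ 315^2 = 99225 ≡ 45 (mod 551)
11^16 ≡ 45^2 = 2025 ≡ 372 (mod 551)
11^32 ≡ 372^2 = 138384 ≡ 83 (mod 551)
11^64 ≡ 83^2 = 6889 ≡ 277 (mod 551)
11^128 ≡ 277^2 = 76729 ≡ 140 (mod 551)
11^256 ≡ 140^2 = 19600 ≡ 315 (mod 551)
275 = 256 + 16 + 2 + 1 in binary powers of 2.
So 11^275 ≡ 315 · 372 · 121 · 11 ≡ 520 (mod 551).
Squaring chain: 520; never reaches −1, so base 11 is a Miller–Rabin witness that 551 is composite.

520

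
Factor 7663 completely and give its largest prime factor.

7663 = 79 · 97
97 is prime.
So 7663 = 79 · 97; the largest prime factor is 97.

97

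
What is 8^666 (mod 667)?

473

8^1 ≡ 8 (mod 667)
8^2 ≡ 8^2 = 64 ≡ 64 (mod 667)
8^4 ≡ 64^2 = 4096 ≡ 94 (mod 667)
8^8 ≡ 94^2 = 8836 ≡ 165 (mod 667)
8^16 ≡ 165^2 = 27225 ≡ 545 (mod 667)
8^32 ≡ 545^2 = 297025 ≡ 210 (mod 667)
8^64 ≡ 210^2 = 44100 ≡ 78 (mod 667)
8^128 ≡ 78^2 = 6084 ≡ 81 (mod 667)
8^256 ≡ 81^2 = 6561 ≡ 558 (mod 667)
8^512 ≡ 558^2 = 311364 ≡ 542 (mod 667)
666 = 512 + 128 + 16 + 8 + 2 in binary powers of 2.
So 8^666 ≡ 542 · 81 · 545 · 165 · 64 ≡ 473 (mod 667).
Since 473 ≠ 1, base 8 is a Fermat witness: 667 is composite.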